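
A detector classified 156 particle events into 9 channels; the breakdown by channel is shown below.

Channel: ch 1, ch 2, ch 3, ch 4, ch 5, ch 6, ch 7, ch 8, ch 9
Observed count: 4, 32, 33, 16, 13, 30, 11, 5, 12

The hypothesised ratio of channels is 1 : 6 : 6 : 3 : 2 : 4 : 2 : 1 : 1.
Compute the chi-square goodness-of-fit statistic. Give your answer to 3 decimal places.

9.417

Ratio total = 26. Expected counts: 156×1/26 = 6, 156×6/26 = 36, 156×6/26 = 36, 156×3/26 = 18, 156×2/26 = 12, 156×4/26 = 24, 156×2/26 = 12, 156×1/26 = 6, 156×1/26 = 6.
χ² = (4−6)²/6 + (32−36)²/36 + (33−36)²/36 + (16−18)²/18 + (13−12)²/12 + (30−24)²/24 + (11−12)²/12 + (5−6)²/6 + (12−6)²/6
   = 0.6667 + 0.4444 + 0.2500 + 0.2222 + 0.0833 + 1.5000 + 0.0833 + 0.1667 + 6.0000
Sum = 9.417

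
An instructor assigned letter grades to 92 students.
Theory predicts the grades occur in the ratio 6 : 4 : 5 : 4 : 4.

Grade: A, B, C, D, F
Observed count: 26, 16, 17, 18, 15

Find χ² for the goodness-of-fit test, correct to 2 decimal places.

0.93

Ratio total = 23. Expected counts: 92×6/23 = 24, 92×4/23 = 16, 92×5/23 = 20, 92×4/23 = 16, 92×4/23 = 16.
cat         O        E   (O−E)²/E
A          26       24      0.167
B          16       16      0.000
C          17       20      0.450
D          18       16      0.250
F          15       16      0.063
Sum = 0.93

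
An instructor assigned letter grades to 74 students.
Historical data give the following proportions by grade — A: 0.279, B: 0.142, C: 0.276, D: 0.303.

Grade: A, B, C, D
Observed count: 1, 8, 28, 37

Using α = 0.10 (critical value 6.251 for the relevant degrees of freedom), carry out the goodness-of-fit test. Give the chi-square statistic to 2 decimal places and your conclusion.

31.58; reject

Expected counts E_i = n·p_i: 74×0.279 = 20.646, 74×0.142 = 10.508, 74×0.276 = 20.424, 74×0.303 = 22.422.
χ² = (1−20.646)²/20.646 + (8−10.508)²/10.508 + (28−20.424)²/20.424 + (37−22.422)²/22.422
   = 18.694 + 0.599 + 2.810 + 9.478
Sum = 31.58
df = 3. Since 31.58 > 6.251, we reject H₀.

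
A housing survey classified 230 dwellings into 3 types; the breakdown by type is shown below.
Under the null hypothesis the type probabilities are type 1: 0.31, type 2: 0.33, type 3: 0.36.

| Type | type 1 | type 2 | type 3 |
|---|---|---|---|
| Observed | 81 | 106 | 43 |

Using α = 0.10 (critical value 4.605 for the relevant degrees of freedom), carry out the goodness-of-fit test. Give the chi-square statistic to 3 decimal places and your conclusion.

Expected counts E_i = n·p_i: 230×0.31 = 71.3, 230×0.33 = 75.9, 230×0.36 = 82.8.
χ² = (81−71.3)²/71.3 + (106−75.9)²/75.9 + (43−82.8)²/82.8
   = 1.3196 + 11.9369 + 19.1309
Sum = 32.387
df = 2. Since 32.387 > 4.605, we reject H₀.

32.387; reject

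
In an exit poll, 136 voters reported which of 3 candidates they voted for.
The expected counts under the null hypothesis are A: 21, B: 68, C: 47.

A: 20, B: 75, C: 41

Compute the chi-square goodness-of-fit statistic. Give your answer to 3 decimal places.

1.534

A: (20 − 21)²/21 = 1/21 = 0.0476
B: (75 − 68)²/68 = 49/68 = 0.7206
C: (41 − 47)²/47 = 36/47 = 0.7660
Sum = 1.534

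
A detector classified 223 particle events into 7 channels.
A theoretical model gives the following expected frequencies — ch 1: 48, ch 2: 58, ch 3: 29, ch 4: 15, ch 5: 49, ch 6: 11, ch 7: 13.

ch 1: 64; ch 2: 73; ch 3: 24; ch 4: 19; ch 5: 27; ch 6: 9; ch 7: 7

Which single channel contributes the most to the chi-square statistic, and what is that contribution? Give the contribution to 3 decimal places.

ch 5, 9.878

χ² = (64−48)²/48 + (73−58)²/58 + (24−29)²/29 + (19−15)²/15 + (27−49)²/49 + (9−11)²/11 + (7−13)²/13
   = 5.3333 + 3.8793 + 0.8621 + 1.0667 + 9.8776 + 0.3636 + 2.7692
The largest term is for ch 5: 9.878.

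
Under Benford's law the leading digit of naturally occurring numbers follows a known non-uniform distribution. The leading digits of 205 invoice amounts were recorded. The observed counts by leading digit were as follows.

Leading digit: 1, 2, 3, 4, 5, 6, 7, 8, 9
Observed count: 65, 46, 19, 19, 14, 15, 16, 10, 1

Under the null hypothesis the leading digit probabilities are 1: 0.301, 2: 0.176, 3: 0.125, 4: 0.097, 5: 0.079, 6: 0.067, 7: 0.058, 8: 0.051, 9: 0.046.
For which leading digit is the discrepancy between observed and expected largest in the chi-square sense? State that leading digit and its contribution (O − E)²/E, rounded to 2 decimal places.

Expected counts E_i = n·p_i: 205×0.301 = 61.705, 205×0.176 = 36.08, 205×0.125 = 25.625, 205×0.097 = 19.885, 205×0.079 = 16.195, 205×0.067 = 13.735, 205×0.058 = 11.89, 205×0.051 = 10.455, 205×0.046 = 9.43.
χ² = (65−61.705)²/61.705 + (46−36.08)²/36.08 + (19−25.625)²/25.625 + (19−19.885)²/19.885 + (14−16.195)²/16.195 + (15−13.735)²/13.735 + (16−11.89)²/11.89 + (10−10.455)²/10.455 + (1−9.43)²/9.43
   = 0.176 + 2.727 + 1.713 + 0.039 + 0.298 + 0.117 + 1.421 + 0.020 + 7.536
The largest term is for 9: 7.54.

9, 7.54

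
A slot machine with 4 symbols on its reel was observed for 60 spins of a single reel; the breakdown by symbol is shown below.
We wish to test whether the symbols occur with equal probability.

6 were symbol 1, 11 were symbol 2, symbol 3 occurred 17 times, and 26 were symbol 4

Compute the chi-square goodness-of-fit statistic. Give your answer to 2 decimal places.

Expected count for each of the 4 categories: 60/4 = 15.
χ² = (6−15)²/15 + (11−15)²/15 + (17−15)²/15 + (26−15)²/15
   = 5.400 + 1.067 + 0.267 + 8.067
Sum = 14.80

14.80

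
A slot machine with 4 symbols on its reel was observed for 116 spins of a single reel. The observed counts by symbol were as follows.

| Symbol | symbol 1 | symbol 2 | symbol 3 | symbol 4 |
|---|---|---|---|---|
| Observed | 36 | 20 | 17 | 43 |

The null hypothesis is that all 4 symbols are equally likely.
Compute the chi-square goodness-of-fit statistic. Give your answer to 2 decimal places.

16.21

Under H₀ each category has probability 1/4, so each expected count is 116/4 = 29.
symbol 1: (36 − 29)²/29 = 49/29 = 1.690
symbol 2: (20 − 29)²/29 = 81/29 = 2.793
symbol 3: (17 − 29)²/29 = 144/29 = 4.966
symbol 4: (43 − 29)²/29 = 196/29 = 6.759
Sum = 16.21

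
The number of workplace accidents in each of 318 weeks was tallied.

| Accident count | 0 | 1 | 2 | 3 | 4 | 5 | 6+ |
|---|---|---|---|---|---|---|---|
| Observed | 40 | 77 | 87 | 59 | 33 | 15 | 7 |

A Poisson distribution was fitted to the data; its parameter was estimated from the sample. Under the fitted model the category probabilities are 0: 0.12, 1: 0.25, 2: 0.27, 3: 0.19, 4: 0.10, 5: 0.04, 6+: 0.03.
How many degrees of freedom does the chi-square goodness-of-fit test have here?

There are k = 7 categories and 1 parameter estimated from the data, so df = 7 − 1 − 1 = 5.

5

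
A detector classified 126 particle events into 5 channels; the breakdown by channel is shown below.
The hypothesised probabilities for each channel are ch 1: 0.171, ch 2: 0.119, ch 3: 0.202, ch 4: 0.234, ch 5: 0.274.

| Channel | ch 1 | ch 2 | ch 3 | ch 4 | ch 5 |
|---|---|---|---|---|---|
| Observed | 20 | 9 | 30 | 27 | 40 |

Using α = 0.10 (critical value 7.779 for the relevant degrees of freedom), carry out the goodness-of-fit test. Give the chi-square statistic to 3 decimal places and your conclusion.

Expected counts E_i = n·p_i: 126×0.171 = 21.546, 126×0.119 = 14.994, 126×0.202 = 25.452, 126×0.234 = 29.484, 126×0.274 = 34.524.
ch 1: (20 − 21.546)²/21.546 = 2.390116/21.546 = 0.1109
ch 2: (9 − 14.994)²/14.994 = 35.928036/14.994 = 2.3962
ch 3: (30 − 25.452)²/25.452 = 20.684304/25.452 = 0.8127
ch 4: (27 − 29.484)²/29.484 = 6.170256/29.484 = 0.2093
ch 5: (40 − 34.524)²/34.524 = 29.986576/34.524 = 0.8686
Sum = 4.398
df = 4. Since 4.398 < 7.779, we do not reject H₀.

4.398; do not reject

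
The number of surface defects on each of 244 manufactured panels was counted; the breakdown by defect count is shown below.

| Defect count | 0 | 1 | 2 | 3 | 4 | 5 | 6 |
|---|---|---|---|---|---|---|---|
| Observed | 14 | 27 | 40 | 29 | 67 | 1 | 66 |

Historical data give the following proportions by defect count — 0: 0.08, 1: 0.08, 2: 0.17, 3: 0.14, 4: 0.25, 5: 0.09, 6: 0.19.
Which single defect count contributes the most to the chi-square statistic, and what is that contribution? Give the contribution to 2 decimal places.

5, 20.01

Expected counts E_i = n·p_i: 244×0.08 = 19.52, 244×0.08 = 19.52, 244×0.17 = 41.48, 244×0.14 = 34.16, 244×0.25 = 61, 244×0.09 = 21.96, 244×0.19 = 46.36.
0: (14 − 19.52)²/19.52 = 30.4704/19.52 = 1.561
1: (27 − 19.52)²/19.52 = 55.9504/19.52 = 2.866
2: (40 − 41.48)²/41.48 = 2.1904/41.48 = 0.053
3: (29 − 34.16)²/34.16 = 26.6256/34.16 = 0.779
4: (67 − 61)²/61 = 36/61 = 0.590
5: (1 − 21.96)²/21.96 = 439.3216/21.96 = 20.006
6: (66 − 46.36)²/46.36 = 385.7296/46.36 = 8.320
The largest term is for 5: 20.01.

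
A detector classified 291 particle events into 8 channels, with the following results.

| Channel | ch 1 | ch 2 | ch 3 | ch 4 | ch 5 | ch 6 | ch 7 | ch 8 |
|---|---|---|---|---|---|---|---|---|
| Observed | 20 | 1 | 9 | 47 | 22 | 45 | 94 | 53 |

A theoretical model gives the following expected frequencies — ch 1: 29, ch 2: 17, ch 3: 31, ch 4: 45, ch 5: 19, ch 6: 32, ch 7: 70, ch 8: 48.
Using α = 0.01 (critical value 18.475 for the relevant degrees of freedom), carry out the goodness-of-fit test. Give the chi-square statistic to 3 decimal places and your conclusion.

48.058; reject

ch 1: (20 − 29)²/29 = 81/29 = 2.7931
ch 2: (1 − 17)²/17 = 256/17 = 15.0588
ch 3: (9 − 31)²/31 = 484/31 = 15.6129
ch 4: (47 − 45)²/45 = 4/45 = 0.0889
ch 5: (22 − 19)²/19 = 9/19 = 0.4737
ch 6: (45 − 32)²/32 = 169/32 = 5.2813
ch 7: (94 − 70)²/70 = 576/70 = 8.2286
ch 8: (53 − 48)²/48 = 25/48 = 0.5208
Sum = 48.058
df = 7. Since 48.058 > 18.475, we reject H₀.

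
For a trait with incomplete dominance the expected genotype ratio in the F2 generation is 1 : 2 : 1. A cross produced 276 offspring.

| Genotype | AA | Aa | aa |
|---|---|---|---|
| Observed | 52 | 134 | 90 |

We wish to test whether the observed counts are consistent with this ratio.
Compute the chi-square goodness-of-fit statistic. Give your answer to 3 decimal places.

10.696

Ratio total = 4. Expected counts: 276×1/4 = 69, 276×2/4 = 138, 276×1/4 = 69.
AA: (52 − 69)²/69 = 289/69 = 4.1884
Aa: (134 − 138)²/138 = 16/138 = 0.1159
aa: (90 − 69)²/69 = 441/69 = 6.3913
Sum = 10.696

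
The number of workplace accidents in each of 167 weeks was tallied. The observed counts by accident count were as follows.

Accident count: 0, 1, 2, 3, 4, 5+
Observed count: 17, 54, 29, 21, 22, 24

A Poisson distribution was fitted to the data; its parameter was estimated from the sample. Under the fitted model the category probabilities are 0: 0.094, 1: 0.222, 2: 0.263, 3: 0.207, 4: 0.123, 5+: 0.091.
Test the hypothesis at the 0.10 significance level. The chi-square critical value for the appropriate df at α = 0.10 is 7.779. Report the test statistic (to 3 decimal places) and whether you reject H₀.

23.433; reject

Expected counts E_i = n·p_i: 167×0.094 = 15.698, 167×0.222 = 37.074, 167×0.263 = 43.921, 167×0.207 = 34.569, 167×0.123 = 20.541, 167×0.091 = 15.197.
χ² = (17−15.698)²/15.698 + (54−37.074)²/37.074 + (29−43.921)²/43.921 + (21−34.569)²/34.569 + (22−20.541)²/20.541 + (24−15.197)²/15.197
   = 0.1080 + 7.7275 + 5.0690 + 5.3261 + 0.1036 + 5.0992
Sum = 23.433
df = 4. Since 23.433 > 7.779, we reject H₀.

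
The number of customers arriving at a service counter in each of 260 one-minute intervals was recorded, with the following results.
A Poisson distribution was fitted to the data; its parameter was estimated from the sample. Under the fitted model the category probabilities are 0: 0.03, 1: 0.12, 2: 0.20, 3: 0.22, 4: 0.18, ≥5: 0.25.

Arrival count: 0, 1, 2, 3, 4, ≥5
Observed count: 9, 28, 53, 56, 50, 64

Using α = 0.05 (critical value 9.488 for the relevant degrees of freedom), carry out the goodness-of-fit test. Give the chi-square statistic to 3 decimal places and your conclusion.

Expected counts E_i = n·p_i: 260×0.03 = 7.8, 260×0.12 = 31.2, 260×0.20 = 52, 260×0.22 = 57.2, 260×0.18 = 46.8, 260×0.25 = 65.
cat         O        E   (O−E)²/E
0           9      7.8     0.1846
1          28     31.2     0.3282
2          53       52     0.0192
3          56     57.2     0.0252
4          50     46.8     0.2188
≥5         64       65     0.0154
Sum = 0.791
df = 4. Since 0.791 < 9.488, we do not reject H₀.

0.791; do not reject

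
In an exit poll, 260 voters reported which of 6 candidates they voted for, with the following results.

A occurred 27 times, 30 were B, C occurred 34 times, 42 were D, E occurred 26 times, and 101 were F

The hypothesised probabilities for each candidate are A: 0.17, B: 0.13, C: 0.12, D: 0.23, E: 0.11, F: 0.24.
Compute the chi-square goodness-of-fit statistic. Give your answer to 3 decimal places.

Expected counts E_i = n·p_i: 260×0.17 = 44.2, 260×0.13 = 33.8, 260×0.12 = 31.2, 260×0.23 = 59.8, 260×0.11 = 28.6, 260×0.24 = 62.4.
χ² = (27−44.2)²/44.2 + (30−33.8)²/33.8 + (34−31.2)²/31.2 + (42−59.8)²/59.8 + (26−28.6)²/28.6 + (101−62.4)²/62.4
   = 6.6932 + 0.4272 + 0.2513 + 5.2983 + 0.2364 + 23.8776
Sum = 36.784

36.784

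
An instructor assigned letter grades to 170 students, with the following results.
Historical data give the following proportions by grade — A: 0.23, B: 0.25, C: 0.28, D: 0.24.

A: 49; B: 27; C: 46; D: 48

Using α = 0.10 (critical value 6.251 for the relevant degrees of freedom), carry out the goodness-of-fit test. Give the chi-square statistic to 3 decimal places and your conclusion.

9.484; reject

Expected counts E_i = n·p_i: 170×0.23 = 39.1, 170×0.25 = 42.5, 170×0.28 = 47.6, 170×0.24 = 40.8.
A: (49 − 39.1)²/39.1 = 98.01/39.1 = 2.5066
B: (27 − 42.5)²/42.5 = 240.25/42.5 = 5.6529
C: (46 − 47.6)²/47.6 = 2.56/47.6 = 0.0538
D: (48 − 40.8)²/40.8 = 51.84/40.8 = 1.2706
Sum = 9.484
df = 3. Since 9.484 > 6.251, we reject H₀.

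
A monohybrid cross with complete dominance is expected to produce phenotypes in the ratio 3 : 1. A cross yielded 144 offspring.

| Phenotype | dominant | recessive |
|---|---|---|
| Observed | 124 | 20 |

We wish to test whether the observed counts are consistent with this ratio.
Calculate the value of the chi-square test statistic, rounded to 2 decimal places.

Ratio total = 4. Expected counts: 144×3/4 = 108, 144×1/4 = 36.
dominant: (124 − 108)²/108 = 256/108 = 2.370
recessive: (20 − 36)²/36 = 256/36 = 7.111
Sum = 9.48

9.48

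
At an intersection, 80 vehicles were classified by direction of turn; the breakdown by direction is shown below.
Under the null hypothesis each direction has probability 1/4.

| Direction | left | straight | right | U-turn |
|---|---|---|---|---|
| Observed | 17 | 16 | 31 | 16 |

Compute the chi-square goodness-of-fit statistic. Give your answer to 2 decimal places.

Expected count for each of the 4 categories: 80/4 = 20.
χ² = (17−20)²/20 + (16−20)²/20 + (31−20)²/20 + (16−20)²/20
   = 0.450 + 0.800 + 6.050 + 0.800
Sum = 8.10

8.10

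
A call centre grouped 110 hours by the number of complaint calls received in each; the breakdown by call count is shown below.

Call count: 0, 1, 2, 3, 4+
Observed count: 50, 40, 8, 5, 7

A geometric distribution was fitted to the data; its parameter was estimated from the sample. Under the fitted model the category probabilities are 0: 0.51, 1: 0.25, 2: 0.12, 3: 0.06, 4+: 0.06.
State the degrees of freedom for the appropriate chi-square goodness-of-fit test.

There are k = 5 categories and 1 parameter estimated from the data, so df = 5 − 1 − 1 = 3.

3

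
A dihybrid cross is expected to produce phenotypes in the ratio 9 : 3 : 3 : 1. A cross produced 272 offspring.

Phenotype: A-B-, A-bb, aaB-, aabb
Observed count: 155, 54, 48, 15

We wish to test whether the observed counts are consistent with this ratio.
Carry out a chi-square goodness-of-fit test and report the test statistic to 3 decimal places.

Ratio total = 16. Expected counts: 272×9/16 = 153, 272×3/16 = 51, 272×3/16 = 51, 272×1/16 = 17.
cat         O        E   (O−E)²/E
A-B-      155      153     0.0261
A-bb       54       51     0.1765
aaB-       48       51     0.1765
aabb       15       17     0.2353
Sum = 0.614

0.614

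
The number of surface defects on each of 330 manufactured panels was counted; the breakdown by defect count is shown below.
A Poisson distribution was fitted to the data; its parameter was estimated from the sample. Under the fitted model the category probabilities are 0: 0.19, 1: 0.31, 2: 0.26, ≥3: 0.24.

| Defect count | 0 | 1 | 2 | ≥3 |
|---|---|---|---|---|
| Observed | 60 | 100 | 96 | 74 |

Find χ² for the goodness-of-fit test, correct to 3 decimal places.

1.722

Expected counts E_i = n·p_i: 330×0.19 = 62.7, 330×0.31 = 102.3, 330×0.26 = 85.8, 330×0.24 = 79.2.
0: (60 − 62.7)²/62.7 = 7.29/62.7 = 0.1163
1: (100 − 102.3)²/102.3 = 5.29/102.3 = 0.0517
2: (96 − 85.8)²/85.8 = 104.04/85.8 = 1.2126
≥3: (74 − 79.2)²/79.2 = 27.04/79.2 = 0.3414
Sum = 1.722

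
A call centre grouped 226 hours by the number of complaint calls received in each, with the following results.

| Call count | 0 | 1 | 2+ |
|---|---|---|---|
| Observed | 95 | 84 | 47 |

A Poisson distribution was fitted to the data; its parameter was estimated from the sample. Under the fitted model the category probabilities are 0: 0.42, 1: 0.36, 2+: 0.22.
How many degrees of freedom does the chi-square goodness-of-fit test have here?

There are k = 3 categories and 1 parameter estimated from the data, so df = 3 − 1 − 1 = 1.

1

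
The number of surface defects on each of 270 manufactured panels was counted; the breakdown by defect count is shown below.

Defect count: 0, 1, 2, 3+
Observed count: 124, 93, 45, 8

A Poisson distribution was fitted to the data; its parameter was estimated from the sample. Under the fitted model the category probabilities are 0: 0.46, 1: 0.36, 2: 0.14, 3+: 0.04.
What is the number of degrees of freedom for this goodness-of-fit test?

There are k = 4 categories and 1 parameter estimated from the data, so df = 4 − 1 − 1 = 2.

2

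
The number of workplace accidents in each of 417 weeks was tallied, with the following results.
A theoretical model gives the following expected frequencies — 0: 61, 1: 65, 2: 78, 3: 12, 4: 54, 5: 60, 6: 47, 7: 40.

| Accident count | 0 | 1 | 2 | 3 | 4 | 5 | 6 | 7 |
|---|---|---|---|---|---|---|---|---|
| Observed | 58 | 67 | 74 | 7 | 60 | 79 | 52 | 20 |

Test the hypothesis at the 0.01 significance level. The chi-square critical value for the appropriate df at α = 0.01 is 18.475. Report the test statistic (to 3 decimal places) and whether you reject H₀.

χ² = (58−61)²/61 + (67−65)²/65 + (74−78)²/78 + (7−12)²/12 + (60−54)²/54 + (79−60)²/60 + (52−47)²/47 + (20−40)²/40
   = 0.1475 + 0.0615 + 0.2051 + 2.0833 + 0.6667 + 6.0167 + 0.5319 + 10.0000
Sum = 19.713
df = 7. Since 19.713 > 18.475, we reject H₀.

19.713; reject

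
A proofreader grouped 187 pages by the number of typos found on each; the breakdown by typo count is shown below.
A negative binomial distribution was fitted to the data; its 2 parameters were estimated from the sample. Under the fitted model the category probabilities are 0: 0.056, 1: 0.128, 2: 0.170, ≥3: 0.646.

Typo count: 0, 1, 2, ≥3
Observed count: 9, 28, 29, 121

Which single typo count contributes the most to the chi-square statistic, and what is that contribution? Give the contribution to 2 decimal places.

Expected counts E_i = n·p_i: 187×0.056 = 10.472, 187×0.128 = 23.936, 187×0.170 = 31.79, 187×0.646 = 120.802.
cat         O        E   (O−E)²/E
0           9   10.472      0.207
1          28   23.936      0.690
2          29    31.79      0.245
≥3        121  120.802      0.000
The largest term is for 1: 0.69.

1, 0.69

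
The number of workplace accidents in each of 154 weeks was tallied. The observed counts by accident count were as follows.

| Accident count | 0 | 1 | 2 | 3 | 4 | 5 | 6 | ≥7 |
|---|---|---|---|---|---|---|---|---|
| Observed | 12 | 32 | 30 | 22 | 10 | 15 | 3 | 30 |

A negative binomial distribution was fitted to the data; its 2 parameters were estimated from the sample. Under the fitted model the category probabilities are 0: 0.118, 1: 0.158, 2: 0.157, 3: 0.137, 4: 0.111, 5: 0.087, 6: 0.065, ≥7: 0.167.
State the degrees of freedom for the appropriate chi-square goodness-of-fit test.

5

There are k = 8 categories and 2 parameters estimated from the data, so df = 8 − 1 − 2 = 5.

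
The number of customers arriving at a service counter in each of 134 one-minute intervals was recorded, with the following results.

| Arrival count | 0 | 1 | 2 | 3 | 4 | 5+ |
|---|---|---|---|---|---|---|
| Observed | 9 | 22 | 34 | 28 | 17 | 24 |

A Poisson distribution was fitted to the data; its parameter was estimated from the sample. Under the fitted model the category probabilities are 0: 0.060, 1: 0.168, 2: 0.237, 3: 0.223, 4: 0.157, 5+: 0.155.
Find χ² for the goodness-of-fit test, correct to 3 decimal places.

Expected counts E_i = n·p_i: 134×0.060 = 8.04, 134×0.168 = 22.512, 134×0.237 = 31.758, 134×0.223 = 29.882, 134×0.157 = 21.038, 134×0.155 = 20.77.
χ² = (9−8.04)²/8.04 + (22−22.512)²/22.512 + (34−31.758)²/31.758 + (28−29.882)²/29.882 + (17−21.038)²/21.038 + (24−20.77)²/20.77
   = 0.1146 + 0.0116 + 0.1583 + 0.1185 + 0.7750 + 0.5023
Sum = 1.680

1.680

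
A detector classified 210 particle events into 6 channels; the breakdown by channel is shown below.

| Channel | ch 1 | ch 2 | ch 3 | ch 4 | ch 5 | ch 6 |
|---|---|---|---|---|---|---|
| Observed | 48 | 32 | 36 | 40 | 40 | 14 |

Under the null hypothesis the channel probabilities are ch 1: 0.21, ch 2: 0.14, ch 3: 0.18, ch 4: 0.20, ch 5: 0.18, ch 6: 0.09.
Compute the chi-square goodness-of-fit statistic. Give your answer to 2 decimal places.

Expected counts E_i = n·p_i: 210×0.21 = 44.1, 210×0.14 = 29.4, 210×0.18 = 37.8, 210×0.20 = 42, 210×0.18 = 37.8, 210×0.09 = 18.9.
cat         O        E   (O−E)²/E
ch 1       48     44.1      0.345
ch 2       32     29.4      0.230
ch 3       36     37.8      0.086
ch 4       40       42      0.095
ch 5       40     37.8      0.128
ch 6       14     18.9      1.270
Sum = 2.15

2.15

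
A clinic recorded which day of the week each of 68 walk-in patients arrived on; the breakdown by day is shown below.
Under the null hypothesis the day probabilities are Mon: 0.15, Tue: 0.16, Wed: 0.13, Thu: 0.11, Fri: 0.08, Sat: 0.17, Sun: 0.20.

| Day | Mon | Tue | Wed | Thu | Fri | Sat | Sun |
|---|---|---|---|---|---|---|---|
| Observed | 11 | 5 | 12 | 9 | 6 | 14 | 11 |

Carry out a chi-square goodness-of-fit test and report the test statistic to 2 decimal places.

Expected counts E_i = n·p_i: 68×0.15 = 10.2, 68×0.16 = 10.88, 68×0.13 = 8.84, 68×0.11 = 7.48, 68×0.08 = 5.44, 68×0.17 = 11.56, 68×0.20 = 13.6.
Mon: (11 − 10.2)²/10.2 = 0.64/10.2 = 0.063
Tue: (5 − 10.88)²/10.88 = 34.5744/10.88 = 3.178
Wed: (12 − 8.84)²/8.84 = 9.9856/8.84 = 1.130
Thu: (9 − 7.48)²/7.48 = 2.3104/7.48 = 0.309
Fri: (6 − 5.44)²/5.44 = 0.3136/5.44 = 0.058
Sat: (14 − 11.56)²/11.56 = 5.9536/11.56 = 0.515
Sun: (11 − 13.6)²/13.6 = 6.76/13.6 = 0.497
Sum = 5.75

5.75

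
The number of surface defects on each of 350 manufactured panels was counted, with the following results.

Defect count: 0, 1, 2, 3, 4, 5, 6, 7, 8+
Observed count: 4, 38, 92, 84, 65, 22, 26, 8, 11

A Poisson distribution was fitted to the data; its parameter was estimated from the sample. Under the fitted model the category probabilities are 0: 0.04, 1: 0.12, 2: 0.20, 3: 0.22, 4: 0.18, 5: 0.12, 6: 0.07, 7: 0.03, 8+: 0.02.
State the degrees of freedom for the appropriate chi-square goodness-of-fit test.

7

There are k = 9 categories and 1 parameter estimated from the data, so df = 9 − 1 − 1 = 7.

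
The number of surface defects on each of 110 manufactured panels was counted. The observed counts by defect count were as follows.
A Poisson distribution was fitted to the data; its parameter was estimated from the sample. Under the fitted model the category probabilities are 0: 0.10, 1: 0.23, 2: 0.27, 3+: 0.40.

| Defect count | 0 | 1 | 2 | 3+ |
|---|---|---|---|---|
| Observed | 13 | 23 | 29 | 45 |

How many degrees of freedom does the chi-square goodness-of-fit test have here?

2

There are k = 4 categories and 1 parameter estimated from the data, so df = 4 − 1 − 1 = 2.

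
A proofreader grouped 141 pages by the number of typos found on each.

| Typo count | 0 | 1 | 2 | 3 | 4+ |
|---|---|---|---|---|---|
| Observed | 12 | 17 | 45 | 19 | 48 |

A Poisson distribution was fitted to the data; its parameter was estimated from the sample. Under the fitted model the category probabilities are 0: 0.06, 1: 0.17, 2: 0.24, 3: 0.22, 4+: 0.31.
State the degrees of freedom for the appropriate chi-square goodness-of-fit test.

3

There are k = 5 categories and 1 parameter estimated from the data, so df = 5 − 1 − 1 = 3.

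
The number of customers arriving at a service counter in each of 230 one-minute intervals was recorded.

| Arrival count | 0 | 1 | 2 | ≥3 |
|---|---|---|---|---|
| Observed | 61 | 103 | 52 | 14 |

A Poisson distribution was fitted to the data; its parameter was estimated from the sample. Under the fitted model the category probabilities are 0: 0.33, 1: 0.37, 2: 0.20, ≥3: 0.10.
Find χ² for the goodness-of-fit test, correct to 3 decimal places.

10.994

Expected counts E_i = n·p_i: 230×0.33 = 75.9, 230×0.37 = 85.1, 230×0.20 = 46, 230×0.10 = 23.
0: (61 − 75.9)²/75.9 = 222.01/75.9 = 2.9250
1: (103 − 85.1)²/85.1 = 320.41/85.1 = 3.7651
2: (52 − 46)²/46 = 36/46 = 0.7826
≥3: (14 − 23)²/23 = 81/23 = 3.5217
Sum = 10.994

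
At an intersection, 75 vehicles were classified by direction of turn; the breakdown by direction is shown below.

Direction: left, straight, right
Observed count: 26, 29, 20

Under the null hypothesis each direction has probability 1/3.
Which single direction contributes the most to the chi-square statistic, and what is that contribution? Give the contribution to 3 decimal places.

Under H₀ each category has probability 1/3, so each expected count is 75/3 = 25.
left: (26 − 25)²/25 = 1/25 = 0.0400
straight: (29 − 25)²/25 = 16/25 = 0.6400
right: (20 − 25)²/25 = 25/25 = 1.0000
The largest term is for right: 1.000.

right, 1.000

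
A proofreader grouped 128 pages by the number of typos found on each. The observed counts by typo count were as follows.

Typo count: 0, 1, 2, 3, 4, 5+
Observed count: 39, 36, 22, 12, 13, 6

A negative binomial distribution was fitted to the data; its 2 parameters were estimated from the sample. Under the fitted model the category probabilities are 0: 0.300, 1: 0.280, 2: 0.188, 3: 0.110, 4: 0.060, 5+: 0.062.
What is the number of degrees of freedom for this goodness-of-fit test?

3

There are k = 6 categories and 2 parameters estimated from the data, so df = 6 − 1 − 2 = 3.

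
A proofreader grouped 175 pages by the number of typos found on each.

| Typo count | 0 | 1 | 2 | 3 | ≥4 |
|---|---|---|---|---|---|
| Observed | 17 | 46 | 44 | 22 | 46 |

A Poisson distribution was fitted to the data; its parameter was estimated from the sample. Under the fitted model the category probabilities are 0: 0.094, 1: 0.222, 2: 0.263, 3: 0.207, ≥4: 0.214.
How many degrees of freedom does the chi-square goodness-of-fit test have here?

There are k = 5 categories and 1 parameter estimated from the data, so df = 5 − 1 − 1 = 3.

3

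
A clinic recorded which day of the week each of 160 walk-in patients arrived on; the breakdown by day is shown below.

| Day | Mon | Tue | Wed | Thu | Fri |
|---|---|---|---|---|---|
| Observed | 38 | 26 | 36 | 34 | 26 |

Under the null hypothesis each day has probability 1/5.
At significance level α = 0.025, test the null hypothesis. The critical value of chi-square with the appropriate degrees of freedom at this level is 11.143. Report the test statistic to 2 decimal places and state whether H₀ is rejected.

4.00; do not reject

Under H₀ each category has probability 1/5, so each expected count is 160/5 = 32.
cat         O        E   (O−E)²/E
Mon        38       32      1.125
Tue        26       32      1.125
Wed        36       32      0.500
Thu        34       32      0.125
Fri        26       32      1.125
Sum = 4.00
df = 4. Since 4.00 < 11.143, we do not reject H₀.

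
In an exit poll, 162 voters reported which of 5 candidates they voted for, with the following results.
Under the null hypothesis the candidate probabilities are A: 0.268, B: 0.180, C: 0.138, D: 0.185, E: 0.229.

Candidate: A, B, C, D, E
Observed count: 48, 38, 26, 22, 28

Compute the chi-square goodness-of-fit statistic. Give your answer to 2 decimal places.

8.11

Expected counts E_i = n·p_i: 162×0.268 = 43.416, 162×0.180 = 29.16, 162×0.138 = 22.356, 162×0.185 = 29.97, 162×0.229 = 37.098.
A: (48 − 43.416)²/43.416 = 21.013056/43.416 = 0.484
B: (38 − 29.16)²/29.16 = 78.1456/29.16 = 2.680
C: (26 − 22.356)²/22.356 = 13.278736/22.356 = 0.594
D: (22 − 29.97)²/29.97 = 63.5209/29.97 = 2.119
E: (28 − 37.098)²/37.098 = 82.773604/37.098 = 2.231
Sum = 8.11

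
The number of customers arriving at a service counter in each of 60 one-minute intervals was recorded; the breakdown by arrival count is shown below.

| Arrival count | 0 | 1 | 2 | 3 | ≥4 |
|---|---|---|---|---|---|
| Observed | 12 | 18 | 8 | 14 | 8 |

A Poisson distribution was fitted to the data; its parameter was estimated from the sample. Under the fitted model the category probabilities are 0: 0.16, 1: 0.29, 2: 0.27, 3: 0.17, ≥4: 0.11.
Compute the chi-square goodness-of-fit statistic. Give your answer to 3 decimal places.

Expected counts E_i = n·p_i: 60×0.16 = 9.6, 60×0.29 = 17.4, 60×0.27 = 16.2, 60×0.17 = 10.2, 60×0.11 = 6.6.
cat         O        E   (O−E)²/E
0          12      9.6     0.6000
1          18     17.4     0.0207
2           8     16.2     4.1506
3          14     10.2     1.4157
≥4          8      6.6     0.2970
Sum = 6.484

6.484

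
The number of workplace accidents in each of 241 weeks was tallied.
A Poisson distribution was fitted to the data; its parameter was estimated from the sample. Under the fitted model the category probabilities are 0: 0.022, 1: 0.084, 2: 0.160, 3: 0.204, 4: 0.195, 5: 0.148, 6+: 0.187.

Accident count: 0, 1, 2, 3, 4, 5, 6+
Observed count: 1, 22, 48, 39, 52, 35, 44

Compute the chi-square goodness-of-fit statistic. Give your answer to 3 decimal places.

Expected counts E_i = n·p_i: 241×0.022 = 5.302, 241×0.084 = 20.244, 241×0.160 = 38.56, 241×0.204 = 49.164, 241×0.195 = 46.995, 241×0.148 = 35.668, 241×0.187 = 45.067.
cat         O        E   (O−E)²/E
0           1    5.302     3.4906
1          22   20.244     0.1523
2          48    38.56     2.3110
3          39   49.164     2.1013
4          52   46.995     0.5330
5          35   35.668     0.0125
6+         44   45.067     0.0253
Sum = 8.626

8.626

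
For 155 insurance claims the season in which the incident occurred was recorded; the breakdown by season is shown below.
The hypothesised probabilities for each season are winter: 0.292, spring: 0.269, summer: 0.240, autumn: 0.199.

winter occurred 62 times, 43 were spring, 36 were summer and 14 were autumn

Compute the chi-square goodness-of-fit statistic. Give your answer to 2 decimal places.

15.47

Expected counts E_i = n·p_i: 155×0.292 = 45.26, 155×0.269 = 41.695, 155×0.240 = 37.2, 155×0.199 = 30.845.
winter: (62 − 45.26)²/45.26 = 280.2276/45.26 = 6.192
spring: (43 − 41.695)²/41.695 = 1.703025/41.695 = 0.041
summer: (36 − 37.2)²/37.2 = 1.44/37.2 = 0.039
autumn: (14 − 30.845)²/30.845 = 283.754025/30.845 = 9.199
Sum = 15.47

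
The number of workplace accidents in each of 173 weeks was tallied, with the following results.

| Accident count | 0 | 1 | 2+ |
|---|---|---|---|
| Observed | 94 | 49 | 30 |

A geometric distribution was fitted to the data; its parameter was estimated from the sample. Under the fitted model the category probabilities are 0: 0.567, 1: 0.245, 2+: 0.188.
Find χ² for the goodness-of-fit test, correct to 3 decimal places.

1.399

Expected counts E_i = n·p_i: 173×0.567 = 98.091, 173×0.245 = 42.385, 173×0.188 = 32.524.
χ² = (94−98.091)²/98.091 + (49−42.385)²/42.385 + (30−32.524)²/32.524
   = 0.1706 + 1.0324 + 0.1959
Sum = 1.399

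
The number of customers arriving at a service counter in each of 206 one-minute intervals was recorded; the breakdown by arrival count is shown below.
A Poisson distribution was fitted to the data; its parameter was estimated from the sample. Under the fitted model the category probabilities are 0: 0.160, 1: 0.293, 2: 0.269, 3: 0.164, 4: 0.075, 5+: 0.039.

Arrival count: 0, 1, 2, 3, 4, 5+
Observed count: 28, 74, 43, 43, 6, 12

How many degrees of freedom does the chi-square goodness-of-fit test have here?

There are k = 6 categories and 1 parameter estimated from the data, so df = 6 − 1 − 1 = 4.

4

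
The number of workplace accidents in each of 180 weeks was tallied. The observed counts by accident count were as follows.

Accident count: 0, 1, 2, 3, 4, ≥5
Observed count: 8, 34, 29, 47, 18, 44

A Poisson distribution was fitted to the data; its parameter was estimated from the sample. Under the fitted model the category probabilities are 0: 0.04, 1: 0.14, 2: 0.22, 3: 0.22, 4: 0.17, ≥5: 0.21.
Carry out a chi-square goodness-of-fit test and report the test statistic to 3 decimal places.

Expected counts E_i = n·p_i: 180×0.04 = 7.2, 180×0.14 = 25.2, 180×0.22 = 39.6, 180×0.22 = 39.6, 180×0.17 = 30.6, 180×0.21 = 37.8.
cat         O        E   (O−E)²/E
0           8      7.2     0.0889
1          34     25.2     3.0730
2          29     39.6     2.8374
3          47     39.6     1.3828
4          18     30.6     5.1882
≥5         44     37.8     1.0169
Sum = 13.587

13.587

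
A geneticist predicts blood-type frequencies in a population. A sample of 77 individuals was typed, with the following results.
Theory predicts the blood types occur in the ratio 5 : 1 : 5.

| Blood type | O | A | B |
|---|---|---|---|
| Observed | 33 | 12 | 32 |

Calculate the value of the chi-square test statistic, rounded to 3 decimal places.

Ratio total = 11. Expected counts: 77×5/11 = 35, 77×1/11 = 7, 77×5/11 = 35.
χ² = (33−35)²/35 + (12−7)²/7 + (32−35)²/35
   = 0.1143 + 3.5714 + 0.2571
Sum = 3.943

3.943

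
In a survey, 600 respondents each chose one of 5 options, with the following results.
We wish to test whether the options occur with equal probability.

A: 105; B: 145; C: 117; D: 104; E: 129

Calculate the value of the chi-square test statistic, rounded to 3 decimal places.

9.967

Expected count for each of the 5 categories: 600/5 = 120.
A: (105 − 120)²/120 = 225/120 = 1.8750
B: (145 − 120)²/120 = 625/120 = 5.2083
C: (117 − 120)²/120 = 9/120 = 0.0750
D: (104 − 120)²/120 = 256/120 = 2.1333
E: (129 − 120)²/120 = 81/120 = 0.6750
Sum = 9.967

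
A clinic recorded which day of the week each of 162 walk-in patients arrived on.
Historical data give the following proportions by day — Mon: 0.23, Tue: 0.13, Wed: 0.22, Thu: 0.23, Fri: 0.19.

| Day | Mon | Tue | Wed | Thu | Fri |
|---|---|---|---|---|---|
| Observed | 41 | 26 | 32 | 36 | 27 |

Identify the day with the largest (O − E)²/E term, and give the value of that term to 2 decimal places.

Expected counts E_i = n·p_i: 162×0.23 = 37.26, 162×0.13 = 21.06, 162×0.22 = 35.64, 162×0.23 = 37.26, 162×0.19 = 30.78.
cat         O        E   (O−E)²/E
Mon        41    37.26      0.375
Tue        26    21.06      1.159
Wed        32    35.64      0.372
Thu        36    37.26      0.043
Fri        27    30.78      0.464
The largest term is for Tue: 1.16.

Tue, 1.16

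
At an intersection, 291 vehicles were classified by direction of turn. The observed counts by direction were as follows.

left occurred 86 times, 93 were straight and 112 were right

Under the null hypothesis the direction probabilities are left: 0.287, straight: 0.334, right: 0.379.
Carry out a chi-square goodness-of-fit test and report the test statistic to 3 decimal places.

Expected counts E_i = n·p_i: 291×0.287 = 83.517, 291×0.334 = 97.194, 291×0.379 = 110.289.
left: (86 − 83.517)²/83.517 = 6.165289/83.517 = 0.0738
straight: (93 − 97.194)²/97.194 = 17.589636/97.194 = 0.1810
right: (112 − 110.289)²/110.289 = 2.927521/110.289 = 0.0265
Sum = 0.281

0.281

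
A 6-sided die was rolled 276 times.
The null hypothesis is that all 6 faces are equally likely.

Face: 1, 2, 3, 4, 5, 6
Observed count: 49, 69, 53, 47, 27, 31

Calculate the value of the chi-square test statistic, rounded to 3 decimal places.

25.522

Expected count for each of the 6 categories: 276/6 = 46.
cat         O        E   (O−E)²/E
1          49       46     0.1957
2          69       46    11.5000
3          53       46     1.0652
4          47       46     0.0217
5          27       46     7.8478
6          31       46     4.8913
Sum = 25.522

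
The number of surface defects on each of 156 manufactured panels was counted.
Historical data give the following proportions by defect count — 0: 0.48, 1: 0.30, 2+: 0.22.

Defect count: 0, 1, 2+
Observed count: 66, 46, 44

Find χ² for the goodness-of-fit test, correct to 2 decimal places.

Expected counts E_i = n·p_i: 156×0.48 = 74.88, 156×0.30 = 46.8, 156×0.22 = 34.32.
χ² = (66−74.88)²/74.88 + (46−46.8)²/46.8 + (44−34.32)²/34.32
   = 1.053 + 0.014 + 2.730
Sum = 3.80

3.80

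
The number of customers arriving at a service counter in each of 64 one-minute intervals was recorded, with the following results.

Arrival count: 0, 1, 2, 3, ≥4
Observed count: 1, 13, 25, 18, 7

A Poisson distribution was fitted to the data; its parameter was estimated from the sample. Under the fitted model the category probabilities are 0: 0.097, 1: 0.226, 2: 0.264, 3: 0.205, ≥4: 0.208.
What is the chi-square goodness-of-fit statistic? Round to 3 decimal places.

13.212

Expected counts E_i = n·p_i: 64×0.097 = 6.208, 64×0.226 = 14.464, 64×0.264 = 16.896, 64×0.205 = 13.12, 64×0.208 = 13.312.
0: (1 − 6.208)²/6.208 = 27.123264/6.208 = 4.3691
1: (13 − 14.464)²/14.464 = 2.143296/14.464 = 0.1482
2: (25 − 16.896)²/16.896 = 65.674816/16.896 = 3.8870
3: (18 − 13.12)²/13.12 = 23.8144/13.12 = 1.8151
≥4: (7 − 13.312)²/13.312 = 39.841344/13.312 = 2.9929
Sum = 13.212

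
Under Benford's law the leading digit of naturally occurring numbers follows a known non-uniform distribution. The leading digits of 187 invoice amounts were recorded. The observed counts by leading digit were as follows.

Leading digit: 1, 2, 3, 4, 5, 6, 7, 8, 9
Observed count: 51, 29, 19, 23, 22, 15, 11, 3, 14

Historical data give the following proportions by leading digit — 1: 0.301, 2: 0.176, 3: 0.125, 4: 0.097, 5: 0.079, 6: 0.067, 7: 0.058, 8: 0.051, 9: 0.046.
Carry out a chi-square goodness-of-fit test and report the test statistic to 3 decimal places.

14.976

Expected counts E_i = n·p_i: 187×0.301 = 56.287, 187×0.176 = 32.912, 187×0.125 = 23.375, 187×0.097 = 18.139, 187×0.079 = 14.773, 187×0.067 = 12.529, 187×0.058 = 10.846, 187×0.051 = 9.537, 187×0.046 = 8.602.
cat         O        E   (O−E)²/E
1          51   56.287     0.4966
2          29   32.912     0.4650
3          19   23.375     0.8189
4          23   18.139     1.3027
5          22   14.773     3.5355
6          15   12.529     0.4873
7          11   10.846     0.0022
8           3    9.537     4.4807
9          14    8.602     3.3874
Sum = 14.976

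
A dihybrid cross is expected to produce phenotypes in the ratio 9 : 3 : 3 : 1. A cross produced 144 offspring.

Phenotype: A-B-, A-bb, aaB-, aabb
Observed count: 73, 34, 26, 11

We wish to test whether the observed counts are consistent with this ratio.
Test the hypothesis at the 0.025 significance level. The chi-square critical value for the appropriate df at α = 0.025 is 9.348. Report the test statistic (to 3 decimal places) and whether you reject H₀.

3.086; do not reject

Ratio total = 16. Expected counts: 144×9/16 = 81, 144×3/16 = 27, 144×3/16 = 27, 144×1/16 = 9.
cat         O        E   (O−E)²/E
A-B-       73       81     0.7901
A-bb       34       27     1.8148
aaB-       26       27     0.0370
aabb       11        9     0.4444
Sum = 3.086
df = 3. Since 3.086 < 9.348, we do not reject H₀.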